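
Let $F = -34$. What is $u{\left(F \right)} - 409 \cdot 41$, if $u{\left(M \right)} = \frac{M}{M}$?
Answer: $-16768$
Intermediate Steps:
$u{\left(M \right)} = 1$
$u{\left(F \right)} - 409 \cdot 41 = 1 - 409 \cdot 41 = 1 - 16769 = -16768$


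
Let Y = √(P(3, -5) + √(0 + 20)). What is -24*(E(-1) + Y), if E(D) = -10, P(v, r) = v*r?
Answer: 240 - 24*√(-15 + 2*√5) ≈ 240.0 - 77.872*I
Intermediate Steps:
P(v, r) = r*v
Y = √(-15 + 2*√5) (Y = √(-5*3 + √(0 + 20)) = √(-15 + √20) = √(-15 + 2*√5) ≈ 3.2447*I)
-24*(E(-1) + Y) = -24*(-10 + √(-15 + 2*√5)) = 240 - 24*√(-15 + 2*√5)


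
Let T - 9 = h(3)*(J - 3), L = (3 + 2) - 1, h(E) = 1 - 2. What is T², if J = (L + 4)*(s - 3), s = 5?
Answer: 16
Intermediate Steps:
h(E) = -1
L = 4 (L = 5 - 1 = 4)
J = 16 (J = (4 + 4)*(5 - 3) = 8*2 = 16)
T = -4 (T = 9 - (16 - 3) = 9 - 1*13 = 9 - 13 = -4)
T² = (-4)² = 16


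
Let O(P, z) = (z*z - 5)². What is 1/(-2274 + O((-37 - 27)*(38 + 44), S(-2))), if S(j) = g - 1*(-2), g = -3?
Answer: -1/2258 ≈ -0.00044287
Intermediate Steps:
S(j) = -1 (S(j) = -3 - 1*(-2) = -3 + 2 = -1)
O(P, z) = (-5 + z²)² (O(P, z) = (z² - 5)² = (-5 + z²)²)
1/(-2274 + O((-37 - 27)*(38 + 44), S(-2))) = 1/(-2274 + (-5 + (-1)²)²) = 1/(-2274 + (-5 + 1)²) = 1/(-2274 + (-4)²) = 1/(-2274 + 16) = 1/(-2258) = -1/2258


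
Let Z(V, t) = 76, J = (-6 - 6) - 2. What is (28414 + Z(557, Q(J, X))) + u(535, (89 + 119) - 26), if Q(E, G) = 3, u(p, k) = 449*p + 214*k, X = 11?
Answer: 307653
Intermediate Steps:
u(p, k) = 214*k + 449*p
J = -14 (J = -12 - 2 = -14)
(28414 + Z(557, Q(J, X))) + u(535, (89 + 119) - 26) = (28414 + 76) + (214*((89 + 119) - 26) + 449*535) = 28490 + (214*(208 - 26) + 240215) = 28490 + (214*182 + 240215) = 28490 + (38948 + 240215) = 28490 + 279163 = 307653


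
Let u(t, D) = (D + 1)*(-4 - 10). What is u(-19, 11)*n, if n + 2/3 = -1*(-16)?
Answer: -2576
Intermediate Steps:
n = 46/3 (n = -⅔ - 1*(-16) = -⅔ + 16 = 46/3 ≈ 15.333)
u(t, D) = -14 - 14*D (u(t, D) = (1 + D)*(-14) = -14 - 14*D)
u(-19, 11)*n = (-14 - 14*11)*(46/3) = (-14 - 154)*(46/3) = -168*46/3 = -2576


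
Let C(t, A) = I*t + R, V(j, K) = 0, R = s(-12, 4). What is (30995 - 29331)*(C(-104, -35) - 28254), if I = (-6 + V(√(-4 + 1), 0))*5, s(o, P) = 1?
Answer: -41821312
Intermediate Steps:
R = 1
I = -30 (I = (-6 + 0)*5 = -6*5 = -30)
C(t, A) = 1 - 30*t (C(t, A) = -30*t + 1 = 1 - 30*t)
(30995 - 29331)*(C(-104, -35) - 28254) = (30995 - 29331)*((1 - 30*(-104)) - 28254) = 1664*((1 + 3120) - 28254) = 1664*(3121 - 28254) = 1664*(-25133) = -41821312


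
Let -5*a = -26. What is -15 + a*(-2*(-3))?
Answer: 81/5 ≈ 16.200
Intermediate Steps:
a = 26/5 (a = -1/5*(-26) = 26/5 ≈ 5.2000)
-15 + a*(-2*(-3)) = -15 + 26*(-2*(-3))/5 = -15 + (26/5)*6 = -15 + 156/5 = 81/5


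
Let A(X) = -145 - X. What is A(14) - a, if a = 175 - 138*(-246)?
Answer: -34282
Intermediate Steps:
a = 34123 (a = 175 + 33948 = 34123)
A(14) - a = (-145 - 1*14) - 1*34123 = (-145 - 14) - 34123 = -159 - 34123 = -34282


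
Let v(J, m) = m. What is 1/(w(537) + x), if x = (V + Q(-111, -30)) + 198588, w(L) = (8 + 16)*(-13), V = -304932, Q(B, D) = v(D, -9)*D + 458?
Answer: -1/105928 ≈ -9.4404e-6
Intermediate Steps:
Q(B, D) = 458 - 9*D (Q(B, D) = -9*D + 458 = 458 - 9*D)
w(L) = -312 (w(L) = 24*(-13) = -312)
x = -105616 (x = (-304932 + (458 - 9*(-30))) + 198588 = (-304932 + (458 + 270)) + 198588 = (-304932 + 728) + 198588 = -304204 + 198588 = -105616)
1/(w(537) + x) = 1/(-312 - 105616) = 1/(-105928) = -1/105928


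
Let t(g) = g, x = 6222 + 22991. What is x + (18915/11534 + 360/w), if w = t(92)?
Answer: 7751156171/265282 ≈ 29219.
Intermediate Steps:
x = 29213
w = 92
x + (18915/11534 + 360/w) = 29213 + (18915/11534 + 360/92) = 29213 + (18915*(1/11534) + 360*(1/92)) = 29213 + (18915/11534 + 90/23) = 29213 + 1473105/265282 = 7751156171/265282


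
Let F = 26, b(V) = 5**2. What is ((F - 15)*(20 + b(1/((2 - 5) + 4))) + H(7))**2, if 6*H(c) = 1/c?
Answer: 432265681/1764 ≈ 2.4505e+5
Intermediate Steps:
b(V) = 25
H(c) = 1/(6*c)
((F - 15)*(20 + b(1/((2 - 5) + 4))) + H(7))**2 = ((26 - 15)*(20 + 25) + (1/6)/7)**2 = (11*45 + (1/6)*(1/7))**2 = (495 + 1/42)**2 = (20791/42)**2 = 432265681/1764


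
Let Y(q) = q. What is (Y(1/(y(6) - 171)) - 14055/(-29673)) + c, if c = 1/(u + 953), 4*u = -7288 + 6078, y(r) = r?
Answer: 332033788/707750505 ≈ 0.46914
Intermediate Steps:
u = -605/2 (u = (-7288 + 6078)/4 = (1/4)*(-1210) = -605/2 ≈ -302.50)
c = 2/1301 (c = 1/(-605/2 + 953) = 1/(1301/2) = 2/1301 ≈ 0.0015373)
(Y(1/(y(6) - 171)) - 14055/(-29673)) + c = (1/(6 - 171) - 14055/(-29673)) + 2/1301 = (1/(-165) - 14055*(-1/29673)) + 2/1301 = (-1/165 + 4685/9891) + 2/1301 = 254378/544005 + 2/1301 = 332033788/707750505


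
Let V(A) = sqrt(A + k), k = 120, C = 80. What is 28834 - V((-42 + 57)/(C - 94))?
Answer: 28834 - 3*sqrt(2590)/14 ≈ 28823.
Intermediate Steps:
V(A) = sqrt(120 + A) (V(A) = sqrt(A + 120) = sqrt(120 + A))
28834 - V((-42 + 57)/(C - 94)) = 28834 - sqrt(120 + (-42 + 57)/(80 - 94)) = 28834 - sqrt(120 + 15/(-14)) = 28834 - sqrt(120 + 15*(-1/14)) = 28834 - sqrt(120 - 15/14) = 28834 - sqrt(1665/14) = 28834 - 3*sqrt(2590)/14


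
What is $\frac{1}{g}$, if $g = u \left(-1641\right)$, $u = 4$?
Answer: $- \frac{1}{6564} \approx -0.00015235$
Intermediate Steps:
$g = -6564$ ($g = 4 \left(-1641\right) = -6564$)
$\frac{1}{g} = \frac{1}{-6564} = - \frac{1}{6564}$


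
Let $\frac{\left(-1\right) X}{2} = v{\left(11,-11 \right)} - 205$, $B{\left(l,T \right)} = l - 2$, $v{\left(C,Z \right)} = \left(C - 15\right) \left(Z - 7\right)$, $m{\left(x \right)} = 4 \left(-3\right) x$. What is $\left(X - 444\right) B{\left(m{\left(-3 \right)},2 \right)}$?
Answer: $-6052$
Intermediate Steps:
$m{\left(x \right)} = - 12 x$
$v{\left(C,Z \right)} = \left(-15 + C\right) \left(-7 + Z\right)$
$B{\left(l,T \right)} = -2 + l$ ($B{\left(l,T \right)} = l - 2 = -2 + l$)
$X = 266$ ($X = - 2 \left(\left(105 - -165 - 77 + 11 \left(-11\right)\right) - 205\right) = - 2 \left(\left(105 + 165 - 77 - 121\right) - 205\right) = - 2 \left(72 - 205\right) = \left(-2\right) \left(-133\right) = 266$)
$\left(X - 444\right) B{\left(m{\left(-3 \right)},2 \right)} = \left(266 - 444\right) \left(-2 - -36\right) = - 178 \left(-2 + 36\right) = \left(-178\right) 34 = -6052$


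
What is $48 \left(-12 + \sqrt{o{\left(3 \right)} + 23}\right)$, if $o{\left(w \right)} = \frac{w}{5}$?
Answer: $-576 + \frac{48 \sqrt{590}}{5} \approx -342.82$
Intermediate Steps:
$o{\left(w \right)} = \frac{w}{5}$ ($o{\left(w \right)} = w \frac{1}{5} = \frac{w}{5}$)
$48 \left(-12 + \sqrt{o{\left(3 \right)} + 23}\right) = 48 \left(-12 + \sqrt{\frac{1}{5} \cdot 3 + 23}\right) = 48 \left(-12 + \sqrt{\frac{3}{5} + 23}\right) = 48 \left(-12 + \sqrt{\frac{118}{5}}\right) = 48 \left(-12 + \frac{\sqrt{590}}{5}\right) = -576 + \frac{48 \sqrt{590}}{5}$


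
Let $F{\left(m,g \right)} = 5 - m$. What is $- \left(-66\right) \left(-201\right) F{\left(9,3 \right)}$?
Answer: $53064$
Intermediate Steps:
$- \left(-66\right) \left(-201\right) F{\left(9,3 \right)} = - \left(-66\right) \left(-201\right) \left(5 - 9\right) = - 13266 \left(5 - 9\right) = - 13266 \left(-4\right) = \left(-1\right) \left(-53064\right) = 53064$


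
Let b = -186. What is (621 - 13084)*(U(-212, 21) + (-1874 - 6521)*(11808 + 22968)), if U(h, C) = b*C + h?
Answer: 3638555875394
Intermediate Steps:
U(h, C) = h - 186*C (U(h, C) = -186*C + h = h - 186*C)
(621 - 13084)*(U(-212, 21) + (-1874 - 6521)*(11808 + 22968)) = (621 - 13084)*((-212 - 186*21) + (-1874 - 6521)*(11808 + 22968)) = -12463*((-212 - 3906) - 8395*34776) = -12463*(-4118 - 291944520) = -12463*(-291948638) = 3638555875394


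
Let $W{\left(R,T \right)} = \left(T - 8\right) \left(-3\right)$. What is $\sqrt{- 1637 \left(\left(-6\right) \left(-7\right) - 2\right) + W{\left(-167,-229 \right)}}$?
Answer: $i \sqrt{64769} \approx 254.5 i$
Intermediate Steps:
$W{\left(R,T \right)} = 24 - 3 T$ ($W{\left(R,T \right)} = \left(-8 + T\right) \left(-3\right) = 24 - 3 T$)
$\sqrt{- 1637 \left(\left(-6\right) \left(-7\right) - 2\right) + W{\left(-167,-229 \right)}} = \sqrt{- 1637 \left(\left(-6\right) \left(-7\right) - 2\right) + \left(24 - -687\right)} = \sqrt{- 1637 \left(42 - 2\right) + \left(24 + 687\right)} = \sqrt{\left(-1637\right) 40 + 711} = \sqrt{-65480 + 711} = \sqrt{-64769} = i \sqrt{64769}$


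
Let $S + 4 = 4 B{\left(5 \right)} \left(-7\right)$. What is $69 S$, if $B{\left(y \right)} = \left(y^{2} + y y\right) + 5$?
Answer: $-106536$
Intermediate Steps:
$B{\left(y \right)} = 5 + 2 y^{2}$ ($B{\left(y \right)} = \left(y^{2} + y^{2}\right) + 5 = 2 y^{2} + 5 = 5 + 2 y^{2}$)
$S = -1544$ ($S = -4 + 4 \left(5 + 2 \cdot 5^{2}\right) \left(-7\right) = -4 + 4 \left(5 + 2 \cdot 25\right) \left(-7\right) = -4 + 4 \left(5 + 50\right) \left(-7\right) = -4 + 4 \cdot 55 \left(-7\right) = -4 + 220 \left(-7\right) = -4 - 1540 = -1544$)
$69 S = 69 \left(-1544\right) = -106536$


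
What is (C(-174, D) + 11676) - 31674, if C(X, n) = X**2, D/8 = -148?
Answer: 10278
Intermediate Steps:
D = -1184 (D = 8*(-148) = -1184)
(C(-174, D) + 11676) - 31674 = ((-174)**2 + 11676) - 31674 = (30276 + 11676) - 31674 = 41952 - 31674 = 10278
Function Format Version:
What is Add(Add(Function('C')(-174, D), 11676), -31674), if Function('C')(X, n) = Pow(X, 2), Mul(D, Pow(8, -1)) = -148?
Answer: 10278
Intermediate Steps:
D = -1184 (D = Mul(8, -148) = -1184)
Add(Add(Function('C')(-174, D), 11676), -31674) = Add(Add(Pow(-174, 2), 11676), -31674) = Add(Add(30276, 11676), -31674) = Add(41952, -31674) = 10278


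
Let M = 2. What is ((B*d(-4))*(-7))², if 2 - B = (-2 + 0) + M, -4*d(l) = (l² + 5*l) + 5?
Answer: 49/4 ≈ 12.250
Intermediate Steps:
d(l) = -5/4 - 5*l/4 - l²/4 (d(l) = -((l² + 5*l) + 5)/4 = -(5 + l² + 5*l)/4 = -5/4 - 5*l/4 - l²/4)
B = 2 (B = 2 - ((-2 + 0) + 2) = 2 - (-2 + 2) = 2 - 1*0 = 2 + 0 = 2)
((B*d(-4))*(-7))² = ((2*(-5/4 - 5/4*(-4) - ¼*(-4)²))*(-7))² = ((2*(-5/4 + 5 - ¼*16))*(-7))² = ((2*(-5/4 + 5 - 4))*(-7))² = ((2*(-¼))*(-7))² = (-½*(-7))² = (7/2)² = 49/4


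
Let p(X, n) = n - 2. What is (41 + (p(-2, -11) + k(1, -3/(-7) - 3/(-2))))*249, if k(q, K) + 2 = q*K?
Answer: 97359/14 ≈ 6954.2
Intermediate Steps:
p(X, n) = -2 + n
k(q, K) = -2 + K*q (k(q, K) = -2 + q*K = -2 + K*q)
(41 + (p(-2, -11) + k(1, -3/(-7) - 3/(-2))))*249 = (41 + ((-2 - 11) + (-2 + (-3/(-7) - 3/(-2))*1)))*249 = (41 + (-13 + (-2 + (-3*(-1/7) - 3*(-1/2))*1)))*249 = (41 + (-13 + (-2 + (3/7 + 3/2)*1)))*249 = (41 + (-13 + (-2 + (27/14)*1)))*249 = (41 + (-13 + (-2 + 27/14)))*249 = (41 + (-13 - 1/14))*249 = (41 - 183/14)*249 = (391/14)*249 = 97359/14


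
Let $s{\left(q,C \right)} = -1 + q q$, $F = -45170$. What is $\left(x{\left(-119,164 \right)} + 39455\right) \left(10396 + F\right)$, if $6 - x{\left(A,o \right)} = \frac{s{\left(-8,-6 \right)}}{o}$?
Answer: $- \frac{112520683367}{82} \approx -1.3722 \cdot 10^{9}$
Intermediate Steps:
$s{\left(q,C \right)} = -1 + q^{2}$
$x{\left(A,o \right)} = 6 - \frac{63}{o}$ ($x{\left(A,o \right)} = 6 - \frac{-1 + \left(-8\right)^{2}}{o} = 6 - \frac{-1 + 64}{o} = 6 - \frac{63}{o}$)
$\left(x{\left(-119,164 \right)} + 39455\right) \left(10396 + F\right) = \left(\left(6 - \frac{63}{164}\right) + 39455\right) \left(10396 - 45170\right) = \left(\left(6 - \frac{63}{164}\right) + 39455\right) \left(-34774\right) = \left(\frac{921}{164} + 39455\right) \left(-34774\right) = \frac{6471541}{164} \left(-34774\right) = - \frac{112520683367}{82}$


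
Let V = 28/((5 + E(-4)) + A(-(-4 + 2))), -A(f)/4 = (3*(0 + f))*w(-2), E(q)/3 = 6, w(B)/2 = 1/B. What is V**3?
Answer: 21952/103823 ≈ 0.21144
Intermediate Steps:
w(B) = 2/B (w(B) = 2*(1/B) = 2/B)
E(q) = 18 (E(q) = 3*6 = 18)
A(f) = 12*f (A(f) = -4*3*(0 + f)*2/(-2) = -4*3*f*2*(-1/2) = -4*3*f*(-1) = -(-12)*f = 12*f)
V = 28/47 (V = 28/((5 + 18) + 12*(-(-4 + 2))) = 28/(23 + 12*(-1*(-2))) = 28/(23 + 12*2) = 28/(23 + 24) = 28/47 ≈ 0.59575)
V**3 = (28/47)**3 = 21952/103823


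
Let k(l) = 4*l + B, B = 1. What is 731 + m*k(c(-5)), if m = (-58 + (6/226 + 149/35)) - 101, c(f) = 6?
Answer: -2481294/791 ≈ -3136.9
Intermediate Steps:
k(l) = 1 + 4*l (k(l) = 4*l + 1 = 1 + 4*l)
m = -611903/3955 (m = (-58 + (6*(1/226) + 149*(1/35))) - 101 = (-58 + (3/113 + 149/35)) - 101 = (-58 + 16942/3955) - 101 = -212448/3955 - 101 = -611903/3955 ≈ -154.72)
731 + m*k(c(-5)) = 731 - 611903*(1 + 4*6)/3955 = 731 - 611903*(1 + 24)/3955 = 731 - 611903/3955*25 = 731 - 3059515/791 = -2481294/791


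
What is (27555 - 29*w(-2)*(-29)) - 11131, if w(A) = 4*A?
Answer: 9696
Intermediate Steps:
(27555 - 29*w(-2)*(-29)) - 11131 = (27555 - 116*(-2)*(-29)) - 11131 = (27555 - 29*(-8)*(-29)) - 11131 = (27555 + 232*(-29)) - 11131 = (27555 - 6728) - 11131 = 20827 - 11131 = 9696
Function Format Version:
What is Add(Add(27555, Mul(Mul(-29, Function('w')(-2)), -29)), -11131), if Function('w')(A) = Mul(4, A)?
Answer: 9696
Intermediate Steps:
Add(Add(27555, Mul(Mul(-29, Function('w')(-2)), -29)), -11131) = Add(Add(27555, Mul(Mul(-29, Mul(4, -2)), -29)), -11131) = Add(Add(27555, Mul(Mul(-29, -8), -29)), -11131) = Add(Add(27555, Mul(232, -29)), -11131) = Add(Add(27555, -6728), -11131) = Add(20827, -11131) = 9696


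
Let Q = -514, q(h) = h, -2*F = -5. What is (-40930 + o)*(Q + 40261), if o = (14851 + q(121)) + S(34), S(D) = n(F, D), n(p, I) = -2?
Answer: -1031832120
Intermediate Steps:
F = 5/2 (F = -½*(-5) = 5/2 ≈ 2.5000)
S(D) = -2
o = 14970 (o = (14851 + 121) - 2 = 14972 - 2 = 14970)
(-40930 + o)*(Q + 40261) = (-40930 + 14970)*(-514 + 40261) = -25960*39747 = -1031832120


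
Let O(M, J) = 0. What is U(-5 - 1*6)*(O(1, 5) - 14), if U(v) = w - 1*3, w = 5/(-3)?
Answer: 196/3 ≈ 65.333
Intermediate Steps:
w = -5/3 (w = 5*(-⅓) = -5/3 ≈ -1.6667)
U(v) = -14/3 (U(v) = -5/3 - 1*3 = -5/3 - 3 = -14/3)
U(-5 - 1*6)*(O(1, 5) - 14) = -14*(0 - 14)/3 = -14/3*(-14) = 196/3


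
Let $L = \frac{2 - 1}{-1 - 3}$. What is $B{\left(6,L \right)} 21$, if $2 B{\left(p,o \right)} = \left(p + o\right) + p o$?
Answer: $\frac{357}{8} \approx 44.625$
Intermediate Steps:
$L = - \frac{1}{4}$ ($L = 1 \frac{1}{-4} = 1 \left(- \frac{1}{4}\right) = - \frac{1}{4} \approx -0.25$)
$B{\left(p,o \right)} = \frac{o}{2} + \frac{p}{2} + \frac{o p}{2}$ ($B{\left(p,o \right)} = \frac{\left(p + o\right) + p o}{2} = \frac{\left(o + p\right) + o p}{2} = \frac{o + p + o p}{2} = \frac{o}{2} + \frac{p}{2} + \frac{o p}{2}$)
$B{\left(6,L \right)} 21 = \left(\frac{1}{2} \left(- \frac{1}{4}\right) + \frac{1}{2} \cdot 6 + \frac{1}{2} \left(- \frac{1}{4}\right) 6\right) 21 = \left(- \frac{1}{8} + 3 - \frac{3}{4}\right) 21 = \frac{17}{8} \cdot 21 = \frac{357}{8}$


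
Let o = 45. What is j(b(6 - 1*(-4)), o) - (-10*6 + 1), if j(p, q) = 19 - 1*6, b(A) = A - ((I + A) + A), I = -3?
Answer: 72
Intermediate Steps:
b(A) = 3 - A (b(A) = A - ((-3 + A) + A) = A - (-3 + 2*A) = A + (3 - 2*A) = 3 - A)
j(p, q) = 13 (j(p, q) = 19 - 6 = 13)
j(b(6 - 1*(-4)), o) - (-10*6 + 1) = 13 - (-10*6 + 1) = 13 - (-60 + 1) = 13 - 1*(-59) = 13 + 59 = 72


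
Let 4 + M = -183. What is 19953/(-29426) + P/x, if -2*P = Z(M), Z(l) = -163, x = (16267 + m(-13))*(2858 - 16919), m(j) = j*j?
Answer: -4611272308207/6800542693896 ≈ -0.67807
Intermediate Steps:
M = -187 (M = -4 - 183 = -187)
m(j) = j**2
x = -231106596 (x = (16267 + (-13)**2)*(2858 - 16919) = (16267 + 169)*(-14061) = 16436*(-14061) = -231106596)
P = 163/2 (P = -1/2*(-163) = 163/2 ≈ 81.500)
19953/(-29426) + P/x = 19953/(-29426) + (163/2)/(-231106596) = 19953*(-1/29426) + (163/2)*(-1/231106596) = -19953/29426 - 163/462213192 = -4611272308207/6800542693896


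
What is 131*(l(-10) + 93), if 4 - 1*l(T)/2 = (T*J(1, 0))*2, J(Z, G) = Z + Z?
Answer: 23711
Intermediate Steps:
J(Z, G) = 2*Z
l(T) = 8 - 8*T (l(T) = 8 - 2*T*(2*1)*2 = 8 - 2*T*2*2 = 8 - 2*2*T*2 = 8 - 8*T)
131*(l(-10) + 93) = 131*((8 - 8*(-10)) + 93) = 131*((8 + 80) + 93) = 131*(88 + 93) = 131*181 = 23711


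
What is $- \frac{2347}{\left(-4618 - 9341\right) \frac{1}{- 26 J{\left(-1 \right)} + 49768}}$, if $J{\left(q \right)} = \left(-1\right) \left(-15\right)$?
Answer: $\frac{115890166}{13959} \approx 8302.2$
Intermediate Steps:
$J{\left(q \right)} = 15$
$- \frac{2347}{\left(-4618 - 9341\right) \frac{1}{- 26 J{\left(-1 \right)} + 49768}} = - \frac{2347}{\left(-4618 - 9341\right) \frac{1}{\left(-26\right) 15 + 49768}} = - \frac{2347}{\left(-13959\right) \frac{1}{-390 + 49768}} = - \frac{2347}{\left(-13959\right) \frac{1}{49378}} = - \frac{2347}{- \frac{13959}{49378}} = \left(-2347\right) \left(- \frac{49378}{13959}\right) = \frac{115890166}{13959}$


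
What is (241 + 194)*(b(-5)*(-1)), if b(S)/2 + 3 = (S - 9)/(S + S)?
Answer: 1392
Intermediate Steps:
b(S) = -6 + (-9 + S)/S (b(S) = -6 + 2*((S - 9)/(S + S)) = -6 + 2*((-9 + S)/((2*S))) = -6 + 2*((-9 + S)*(1/(2*S))) = -6 + 2*((-9 + S)/(2*S)) = -6 + (-9 + S)/S)
(241 + 194)*(b(-5)*(-1)) = (241 + 194)*((-5 - 9/(-5))*(-1)) = 435*((-5 - 9*(-⅕))*(-1)) = 435*((-5 + 9/5)*(-1)) = 435*(-16/5*(-1)) = 435*(16/5) = 1392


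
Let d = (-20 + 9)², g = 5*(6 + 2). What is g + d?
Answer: 161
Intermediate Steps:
g = 40 (g = 5*8 = 40)
d = 121 (d = (-11)² = 121)
g + d = 40 + 121 = 161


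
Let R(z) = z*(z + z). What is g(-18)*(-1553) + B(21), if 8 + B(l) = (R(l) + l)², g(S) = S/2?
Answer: 829378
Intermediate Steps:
R(z) = 2*z² (R(z) = z*(2*z) = 2*z²)
g(S) = S/2 (g(S) = S*(½) = S/2)
B(l) = -8 + (l + 2*l²)² (B(l) = -8 + (2*l² + l)² = -8 + (l + 2*l²)²)
g(-18)*(-1553) + B(21) = ((½)*(-18))*(-1553) + (-8 + 21²*(1 + 2*21)²) = -9*(-1553) + (-8 + 441*(1 + 42)²) = 13977 + (-8 + 441*43²) = 13977 + (-8 + 441*1849) = 13977 + (-8 + 815409) = 13977 + 815401 = 829378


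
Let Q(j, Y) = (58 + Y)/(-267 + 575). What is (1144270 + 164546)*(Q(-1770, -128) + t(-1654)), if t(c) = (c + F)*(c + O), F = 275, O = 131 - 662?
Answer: 43379741068200/11 ≈ 3.9436e+12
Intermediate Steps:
O = -531
Q(j, Y) = 29/154 + Y/308 (Q(j, Y) = (58 + Y)/308 = (58 + Y)*(1/308) = 29/154 + Y/308)
t(c) = (-531 + c)*(275 + c) (t(c) = (c + 275)*(c - 531) = (275 + c)*(-531 + c) = (-531 + c)*(275 + c))
(1144270 + 164546)*(Q(-1770, -128) + t(-1654)) = (1144270 + 164546)*((29/154 + (1/308)*(-128)) + (-146025 + (-1654)**2 - 256*(-1654))) = 1308816*((29/154 - 32/77) + (-146025 + 2735716 + 423424)) = 1308816*(-5/22 + 3013115) = 1308816*(66288525/22) = 43379741068200/11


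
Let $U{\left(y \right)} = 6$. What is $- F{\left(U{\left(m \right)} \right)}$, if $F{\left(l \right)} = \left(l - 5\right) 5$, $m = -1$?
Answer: $-5$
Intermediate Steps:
$F{\left(l \right)} = -25 + 5 l$ ($F{\left(l \right)} = \left(-5 + l\right) 5 = -25 + 5 l$)
$- F{\left(U{\left(m \right)} \right)} = - (-25 + 5 \cdot 6) = - (-25 + 30) = \left(-1\right) 5 = -5$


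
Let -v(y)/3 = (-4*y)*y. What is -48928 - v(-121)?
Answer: -224620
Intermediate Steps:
v(y) = 12*y**2 (v(y) = -3*(-4*y)*y = -(-12)*y**2 = 12*y**2)
-48928 - v(-121) = -48928 - 12*(-121)**2 = -48928 - 12*14641 = -48928 - 1*175692 = -48928 - 175692 = -224620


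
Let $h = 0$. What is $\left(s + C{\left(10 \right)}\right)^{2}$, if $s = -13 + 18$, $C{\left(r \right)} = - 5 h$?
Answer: $25$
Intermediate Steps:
$C{\left(r \right)} = 0$ ($C{\left(r \right)} = \left(-5\right) 0 = 0$)
$s = 5$
$\left(s + C{\left(10 \right)}\right)^{2} = \left(5 + 0\right)^{2} = 5^{2} = 25$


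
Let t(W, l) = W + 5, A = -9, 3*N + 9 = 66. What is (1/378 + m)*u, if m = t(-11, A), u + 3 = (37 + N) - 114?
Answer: 138287/378 ≈ 365.84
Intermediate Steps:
N = 19 (N = -3 + (⅓)*66 = -3 + 22 = 19)
t(W, l) = 5 + W
u = -61 (u = -3 + ((37 + 19) - 114) = -3 + (56 - 114) = -3 - 58 = -61)
m = -6 (m = 5 - 11 = -6)
(1/378 + m)*u = (1/378 - 6)*(-61) = -2267/378*(-61) = 138287/378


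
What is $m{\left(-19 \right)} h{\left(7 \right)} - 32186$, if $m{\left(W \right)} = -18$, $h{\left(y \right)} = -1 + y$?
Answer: $-32294$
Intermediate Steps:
$m{\left(-19 \right)} h{\left(7 \right)} - 32186 = - 18 \left(-1 + 7\right) - 32186 = \left(-18\right) 6 - 32186 = -108 - 32186 = -32294$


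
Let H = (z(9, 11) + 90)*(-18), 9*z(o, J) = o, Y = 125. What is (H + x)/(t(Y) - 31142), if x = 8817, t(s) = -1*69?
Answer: -7179/31211 ≈ -0.23002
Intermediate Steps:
z(o, J) = o/9
H = -1638 (H = ((⅑)*9 + 90)*(-18) = (1 + 90)*(-18) = 91*(-18) = -1638)
t(s) = -69
(H + x)/(t(Y) - 31142) = (-1638 + 8817)/(-69 - 31142) = 7179/(-31211) = 7179*(-1/31211) = -7179/31211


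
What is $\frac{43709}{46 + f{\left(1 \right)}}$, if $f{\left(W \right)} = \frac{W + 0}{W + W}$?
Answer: $\frac{87418}{93} \approx 939.98$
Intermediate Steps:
$f{\left(W \right)} = \frac{1}{2}$ ($f{\left(W \right)} = \frac{W}{2 W} = W \frac{1}{2 W} = \frac{1}{2}$)
$\frac{43709}{46 + f{\left(1 \right)}} = \frac{43709}{46 + \frac{1}{2}} = \frac{43709}{\frac{93}{2}} = 43709 \cdot \frac{2}{93} = \frac{87418}{93}$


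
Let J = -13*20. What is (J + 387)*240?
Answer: 30480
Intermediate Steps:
J = -260
(J + 387)*240 = (-260 + 387)*240 = 127*240 = 30480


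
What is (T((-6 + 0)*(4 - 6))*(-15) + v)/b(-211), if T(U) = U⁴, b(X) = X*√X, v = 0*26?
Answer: -311040*I*√211/44521 ≈ -101.48*I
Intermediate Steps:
v = 0
b(X) = X^(3/2)
(T((-6 + 0)*(4 - 6))*(-15) + v)/b(-211) = (((-6 + 0)*(4 - 6))⁴*(-15) + 0)/((-211)^(3/2)) = ((-6*(-2))⁴*(-15) + 0)/((-211*I*√211)) = (12⁴*(-15) + 0)*(I*√211/44521) = (20736*(-15) + 0)*(I*√211/44521) = (-311040 + 0)*(I*√211/44521) = -311040*I*√211/44521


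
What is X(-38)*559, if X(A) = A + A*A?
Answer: 785954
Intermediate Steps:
X(A) = A + A**2
X(-38)*559 = -38*(1 - 38)*559 = -38*(-37)*559 = 1406*559 = 785954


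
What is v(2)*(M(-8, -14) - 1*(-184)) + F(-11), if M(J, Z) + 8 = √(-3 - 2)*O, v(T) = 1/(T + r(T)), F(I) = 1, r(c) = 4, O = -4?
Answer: 91/3 - 2*I*√5/3 ≈ 30.333 - 1.4907*I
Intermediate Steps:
v(T) = 1/(4 + T) (v(T) = 1/(T + 4) = 1/(4 + T))
M(J, Z) = -8 - 4*I*√5 (M(J, Z) = -8 + √(-3 - 2)*(-4) = -8 + √(-5)*(-4) = -8 + (I*√5)*(-4) = -8 - 4*I*√5)
v(2)*(M(-8, -14) - 1*(-184)) + F(-11) = ((-8 - 4*I*√5) - 1*(-184))/(4 + 2) + 1 = ((-8 - 4*I*√5) + 184)/6 + 1 = (176 - 4*I*√5)/6 + 1 = (88/3 - 2*I*√5/3) + 1 = 91/3 - 2*I*√5/3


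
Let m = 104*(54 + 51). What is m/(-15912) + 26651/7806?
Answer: 361997/132702 ≈ 2.7279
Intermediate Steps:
m = 10920 (m = 104*105 = 10920)
m/(-15912) + 26651/7806 = 10920/(-15912) + 26651/7806 = 10920*(-1/15912) + 26651*(1/7806) = -35/51 + 26651/7806 = 361997/132702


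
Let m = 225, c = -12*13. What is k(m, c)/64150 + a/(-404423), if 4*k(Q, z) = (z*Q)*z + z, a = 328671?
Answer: 532514627553/25943735450 ≈ 20.526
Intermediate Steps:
c = -156
k(Q, z) = z/4 + Q*z**2/4 (k(Q, z) = ((z*Q)*z + z)/4 = ((Q*z)*z + z)/4 = (Q*z**2 + z)/4 = (z + Q*z**2)/4 = z/4 + Q*z**2/4)
k(m, c)/64150 + a/(-404423) = ((1/4)*(-156)*(1 + 225*(-156)))/64150 + 328671/(-404423) = ((1/4)*(-156)*(1 - 35100))*(1/64150) + 328671*(-1/404423) = ((1/4)*(-156)*(-35099))*(1/64150) - 328671/404423 = 1368861*(1/64150) - 328671/404423 = 1368861/64150 - 328671/404423 = 532514627553/25943735450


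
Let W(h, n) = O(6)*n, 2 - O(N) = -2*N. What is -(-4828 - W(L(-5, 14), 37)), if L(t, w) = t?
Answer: 5346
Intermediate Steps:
O(N) = 2 + 2*N (O(N) = 2 - (-2)*N = 2 + 2*N)
W(h, n) = 14*n (W(h, n) = (2 + 2*6)*n = (2 + 12)*n = 14*n)
-(-4828 - W(L(-5, 14), 37)) = -(-4828 - 14*37) = -(-4828 - 1*518) = -(-4828 - 518) = -1*(-5346) = 5346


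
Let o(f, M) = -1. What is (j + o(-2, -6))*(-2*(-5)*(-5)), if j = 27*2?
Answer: -2650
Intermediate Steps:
j = 54
(j + o(-2, -6))*(-2*(-5)*(-5)) = (54 - 1)*(-2*(-5)*(-5)) = 53*(10*(-5)) = 53*(-50) = -2650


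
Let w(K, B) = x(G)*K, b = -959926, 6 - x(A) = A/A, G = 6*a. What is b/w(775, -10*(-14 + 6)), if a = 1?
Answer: -959926/3875 ≈ -247.72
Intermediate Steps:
G = 6 (G = 6*1 = 6)
x(A) = 5 (x(A) = 6 - A/A = 6 - 1*1 = 6 - 1 = 5)
w(K, B) = 5*K
b/w(775, -10*(-14 + 6)) = -959926/(5*775) = -959926/3875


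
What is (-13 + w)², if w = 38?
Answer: 625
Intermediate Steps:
(-13 + w)² = (-13 + 38)² = 25² = 625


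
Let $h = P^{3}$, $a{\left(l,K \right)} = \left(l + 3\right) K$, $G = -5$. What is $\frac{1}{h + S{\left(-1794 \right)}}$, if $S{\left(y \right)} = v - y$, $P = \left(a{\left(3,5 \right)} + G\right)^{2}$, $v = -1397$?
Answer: $\frac{1}{244141022} \approx 4.096 \cdot 10^{-9}$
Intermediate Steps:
$a{\left(l,K \right)} = K \left(3 + l\right)$ ($a{\left(l,K \right)} = \left(3 + l\right) K = K \left(3 + l\right)$)
$P = 625$ ($P = \left(5 \left(3 + 3\right) - 5\right)^{2} = \left(5 \cdot 6 - 5\right)^{2} = \left(30 - 5\right)^{2} = 25^{2} = 625$)
$S{\left(y \right)} = -1397 - y$
$h = 244140625$ ($h = 625^{3} = 244140625$)
$\frac{1}{h + S{\left(-1794 \right)}} = \frac{1}{244140625 - -397} = \frac{1}{244140625 + \left(-1397 + 1794\right)} = \frac{1}{244140625 + 397} = \frac{1}{244141022}$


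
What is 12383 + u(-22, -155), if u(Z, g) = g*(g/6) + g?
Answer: 97393/6 ≈ 16232.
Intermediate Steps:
u(Z, g) = g + g²/6 (u(Z, g) = g*(g*(⅙)) + g = g*(g/6) + g = g²/6 + g = g + g²/6)
12383 + u(-22, -155) = 12383 + (⅙)*(-155)*(6 - 155) = 12383 + (⅙)*(-155)*(-149) = 12383 + 23095/6 = 97393/6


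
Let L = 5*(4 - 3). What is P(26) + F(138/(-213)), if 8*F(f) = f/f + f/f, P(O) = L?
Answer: 21/4 ≈ 5.2500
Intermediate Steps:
L = 5 (L = 5*1 = 5)
P(O) = 5
F(f) = ¼ (F(f) = (f/f + f/f)/8 = (1 + 1)/8 = (⅛)*2 = ¼)
P(26) + F(138/(-213)) = 5 + ¼ = 21/4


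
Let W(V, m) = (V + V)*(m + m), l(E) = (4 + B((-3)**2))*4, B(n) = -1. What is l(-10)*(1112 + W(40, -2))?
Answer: 9504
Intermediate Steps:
l(E) = 12 (l(E) = (4 - 1)*4 = 3*4 = 12)
W(V, m) = 4*V*m (W(V, m) = (2*V)*(2*m) = 4*V*m)
l(-10)*(1112 + W(40, -2)) = 12*(1112 + 4*40*(-2)) = 12*(1112 - 320) = 12*792 = 9504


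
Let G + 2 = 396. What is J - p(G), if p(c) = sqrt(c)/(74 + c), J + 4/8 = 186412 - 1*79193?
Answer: 214437/2 - sqrt(394)/468 ≈ 1.0722e+5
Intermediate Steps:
J = 214437/2 (J = -1/2 + (186412 - 1*79193) = -1/2 + (186412 - 79193) = -1/2 + 107219 = 214437/2 ≈ 1.0722e+5)
G = 394 (G = -2 + 396 = 394)
p(c) = sqrt(c)/(74 + c)
J - p(G) = 214437/2 - sqrt(394)/(74 + 394) = 214437/2 - sqrt(394)/468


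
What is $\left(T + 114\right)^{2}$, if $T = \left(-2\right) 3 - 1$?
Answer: $11449$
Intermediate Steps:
$T = -7$ ($T = -6 - 1 = -7$)
$\left(T + 114\right)^{2} = \left(-7 + 114\right)^{2} = 107^{2} = 11449$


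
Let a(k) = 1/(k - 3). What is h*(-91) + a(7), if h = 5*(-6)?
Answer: 10921/4 ≈ 2730.3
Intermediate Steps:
a(k) = 1/(-3 + k)
h = -30
h*(-91) + a(7) = -30*(-91) + 1/(-3 + 7) = 2730 + 1/4 = 2730 + ¼ = 10921/4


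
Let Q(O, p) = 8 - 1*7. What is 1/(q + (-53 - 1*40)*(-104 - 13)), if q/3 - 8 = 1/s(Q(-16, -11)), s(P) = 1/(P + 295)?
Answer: 1/11793 ≈ 8.4796e-5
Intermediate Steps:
Q(O, p) = 1 (Q(O, p) = 8 - 7 = 1)
s(P) = 1/(295 + P)
q = 912 (q = 24 + 3/(1/(295 + 1)) = 24 + 3/(1/296) = 24 + 3*296 = 24 + 888 = 912)
1/(q + (-53 - 1*40)*(-104 - 13)) = 1/(912 + (-53 - 1*40)*(-104 - 13)) = 1/(912 + (-53 - 40)*(-117)) = 1/(912 - 93*(-117)) = 1/(912 + 10881) = 1/11793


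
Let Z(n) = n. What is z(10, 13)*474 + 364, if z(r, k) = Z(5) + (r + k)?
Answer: 13636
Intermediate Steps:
z(r, k) = 5 + k + r (z(r, k) = 5 + (r + k) = 5 + (k + r) = 5 + k + r)
z(10, 13)*474 + 364 = (5 + 13 + 10)*474 + 364 = 28*474 + 364 = 13272 + 364 = 13636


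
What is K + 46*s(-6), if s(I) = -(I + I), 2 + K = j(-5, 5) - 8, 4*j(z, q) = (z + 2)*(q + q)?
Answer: 1069/2 ≈ 534.50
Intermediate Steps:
j(z, q) = q*(2 + z)/2 (j(z, q) = ((z + 2)*(q + q))/4 = ((2 + z)*(2*q))/4 = (2*q*(2 + z))/4 = q*(2 + z)/2)
K = -35/2 (K = -2 + ((½)*5*(2 - 5) - 8) = -2 + ((½)*5*(-3) - 8) = -2 + (-15/2 - 8) = -2 - 31/2 = -35/2 ≈ -17.500)
s(I) = -2*I
K + 46*s(-6) = -35/2 + 46*(-2*(-6)) = -35/2 + 46*12 = -35/2 + 552 = 1069/2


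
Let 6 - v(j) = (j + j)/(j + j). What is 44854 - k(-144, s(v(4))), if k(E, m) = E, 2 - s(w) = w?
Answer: 44998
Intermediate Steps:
v(j) = 5 (v(j) = 6 - (j + j)/(j + j) = 6 - 2*j/(2*j) = 6 - 2*j*1/(2*j) = 6 - 1*1 = 6 - 1 = 5)
s(w) = 2 - w
44854 - k(-144, s(v(4))) = 44854 - 1*(-144) = 44854 + 144 = 44998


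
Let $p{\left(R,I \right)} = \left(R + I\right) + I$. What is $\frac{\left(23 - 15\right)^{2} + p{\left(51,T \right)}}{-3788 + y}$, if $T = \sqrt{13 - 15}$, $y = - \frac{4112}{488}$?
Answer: $- \frac{7015}{231582} - \frac{61 i \sqrt{2}}{115791} \approx -0.030292 - 0.00074502 i$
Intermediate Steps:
$y = - \frac{514}{61}$ ($y = \left(-4112\right) \frac{1}{488} = - \frac{514}{61} \approx -8.4262$)
$T = i \sqrt{2}$ ($T = \sqrt{-2} = i \sqrt{2} \approx 1.4142 i$)
$p{\left(R,I \right)} = R + 2 I$ ($p{\left(R,I \right)} = \left(I + R\right) + I = R + 2 I$)
$\frac{\left(23 - 15\right)^{2} + p{\left(51,T \right)}}{-3788 + y} = \frac{\left(23 - 15\right)^{2} + \left(51 + 2 i \sqrt{2}\right)}{-3788 - \frac{514}{61}} = \frac{8^{2} + \left(51 + 2 i \sqrt{2}\right)}{- \frac{231582}{61}} = \left(64 + \left(51 + 2 i \sqrt{2}\right)\right) \left(- \frac{61}{231582}\right) = \left(115 + 2 i \sqrt{2}\right) \left(- \frac{61}{231582}\right) = - \frac{7015}{231582} - \frac{61 i \sqrt{2}}{115791}$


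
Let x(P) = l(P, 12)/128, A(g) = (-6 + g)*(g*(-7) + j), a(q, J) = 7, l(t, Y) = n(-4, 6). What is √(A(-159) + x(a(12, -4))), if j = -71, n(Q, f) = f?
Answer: 3*I*√1222613/8 ≈ 414.64*I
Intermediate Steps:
l(t, Y) = 6
A(g) = (-71 - 7*g)*(-6 + g) (A(g) = (-6 + g)*(g*(-7) - 71) = (-6 + g)*(-7*g - 71) = (-6 + g)*(-71 - 7*g) = (-71 - 7*g)*(-6 + g))
x(P) = 3/64 (x(P) = 6/128 = 6*(1/128) = 3/64)
√(A(-159) + x(a(12, -4))) = √((426 - 29*(-159) - 7*(-159)²) + 3/64) = √((426 + 4611 - 7*25281) + 3/64) = √((426 + 4611 - 176967) + 3/64) = √(-171930 + 3/64) = √(-11003517/64) = 3*I*√1222613/8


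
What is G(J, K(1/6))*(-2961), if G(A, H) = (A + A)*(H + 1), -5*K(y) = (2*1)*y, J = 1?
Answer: -27636/5 ≈ -5527.2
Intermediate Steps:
K(y) = -2*y/5 (K(y) = -2*1*y/5 = -2*y/5)
G(A, H) = 2*A*(1 + H) (G(A, H) = (2*A)*(1 + H) = 2*A*(1 + H))
G(J, K(1/6))*(-2961) = (2*1*(1 - 2/5/6))*(-2961) = (2*1*(1 - 2/5*1/6))*(-2961) = (2*1*(1 - 1/15))*(-2961) = (2*1*(14/15))*(-2961) = (28/15)*(-2961) = -27636/5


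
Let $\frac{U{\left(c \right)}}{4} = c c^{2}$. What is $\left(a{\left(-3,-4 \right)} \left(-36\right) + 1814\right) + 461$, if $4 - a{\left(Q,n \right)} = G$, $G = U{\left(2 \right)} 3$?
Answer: $5587$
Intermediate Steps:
$U{\left(c \right)} = 4 c^{3}$ ($U{\left(c \right)} = 4 c c^{2} = 4 c^{3}$)
$G = 96$ ($G = 4 \cdot 2^{3} \cdot 3 = 4 \cdot 8 \cdot 3 = 32 \cdot 3 = 96$)
$a{\left(Q,n \right)} = -92$ ($a{\left(Q,n \right)} = 4 - 96 = -92$)
$\left(a{\left(-3,-4 \right)} \left(-36\right) + 1814\right) + 461 = \left(\left(-92\right) \left(-36\right) + 1814\right) + 461 = \left(3312 + 1814\right) + 461 = 5126 + 461 = 5587$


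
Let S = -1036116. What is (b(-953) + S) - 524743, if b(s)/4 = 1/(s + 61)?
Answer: -348071558/223 ≈ -1.5609e+6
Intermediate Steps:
b(s) = 4/(61 + s) (b(s) = 4/(s + 61) = 4/(61 + s))
(b(-953) + S) - 524743 = (4/(61 - 953) - 1036116) - 524743 = (4/(-892) - 1036116) - 524743 = (4*(-1/892) - 1036116) - 524743 = (-1/223 - 1036116) - 524743 = -231053869/223 - 524743 = -348071558/223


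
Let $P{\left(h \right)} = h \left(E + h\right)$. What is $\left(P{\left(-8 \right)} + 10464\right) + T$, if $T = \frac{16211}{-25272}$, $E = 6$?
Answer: $\frac{20371873}{1944} \approx 10479.0$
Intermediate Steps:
$P{\left(h \right)} = h \left(6 + h\right)$
$T = - \frac{1247}{1944}$ ($T = 16211 \left(- \frac{1}{25272}\right) = - \frac{1247}{1944} \approx -0.64146$)
$\left(P{\left(-8 \right)} + 10464\right) + T = \left(- 8 \left(6 - 8\right) + 10464\right) - \frac{1247}{1944} = \left(\left(-8\right) \left(-2\right) + 10464\right) - \frac{1247}{1944} = \left(16 + 10464\right) - \frac{1247}{1944} = 10480 - \frac{1247}{1944} = \frac{20371873}{1944}$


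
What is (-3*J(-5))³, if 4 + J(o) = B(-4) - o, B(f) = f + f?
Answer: 9261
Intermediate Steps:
B(f) = 2*f
J(o) = -12 - o (J(o) = -4 + (2*(-4) - o) = -4 + (-8 - o) = -12 - o)
(-3*J(-5))³ = (-3*(-12 - 1*(-5)))³ = (-3*(-12 + 5))³ = (-3*(-7))³ = 21³ = 9261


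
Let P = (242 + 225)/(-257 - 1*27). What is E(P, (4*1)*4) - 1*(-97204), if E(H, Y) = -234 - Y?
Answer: 96954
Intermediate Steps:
P = -467/284 (P = 467/(-257 - 27) = 467/(-284) = 467*(-1/284) = -467/284 ≈ -1.6444)
E(P, (4*1)*4) - 1*(-97204) = (-234 - 4*1*4) - 1*(-97204) = (-234 - 4*4) + 97204 = (-234 - 1*16) + 97204 = (-234 - 16) + 97204 = -250 + 97204 = 96954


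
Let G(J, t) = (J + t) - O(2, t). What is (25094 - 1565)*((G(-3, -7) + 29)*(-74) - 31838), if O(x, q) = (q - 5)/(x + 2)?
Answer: -787421514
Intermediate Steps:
O(x, q) = (-5 + q)/(2 + x)
G(J, t) = 5/4 + J + 3*t/4 (G(J, t) = (J + t) - (-5 + t)/(2 + 2) = (J + t) - (-5 + t)/4 = (J + t) - (-5/4 + t/4) = (J + t) + (5/4 - t/4) = 5/4 + J + 3*t/4)
(25094 - 1565)*((G(-3, -7) + 29)*(-74) - 31838) = (25094 - 1565)*(((5/4 - 3 + (¾)*(-7)) + 29)*(-74) - 31838) = 23529*(((5/4 - 3 - 21/4) + 29)*(-74) - 31838) = 23529*((-7 + 29)*(-74) - 31838) = 23529*(22*(-74) - 31838) = 23529*(-1628 - 31838) = 23529*(-33466) = -787421514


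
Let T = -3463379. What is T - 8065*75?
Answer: -4068254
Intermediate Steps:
T - 8065*75 = -3463379 - 8065*75 = -3463379 - 604875 = -4068254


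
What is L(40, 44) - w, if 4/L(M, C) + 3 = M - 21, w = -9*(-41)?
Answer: -1475/4 ≈ -368.75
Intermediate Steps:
w = 369
L(M, C) = 4/(-24 + M) (L(M, C) = 4/(-3 + (M - 21)) = 4/(-3 + (-21 + M)) = 4/(-24 + M))
L(40, 44) - w = 4/(-24 + 40) - 1*369 = 4/16 - 369 = 4*(1/16) - 369 = ¼ - 369 = -1475/4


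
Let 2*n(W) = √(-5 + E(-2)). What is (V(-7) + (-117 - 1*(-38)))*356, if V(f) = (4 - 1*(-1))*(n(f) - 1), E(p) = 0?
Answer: -29904 + 890*I*√5 ≈ -29904.0 + 1990.1*I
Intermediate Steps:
n(W) = I*√5/2 (n(W) = √(-5 + 0)/2 = √(-5)/2 = (I*√5)/2 = I*√5/2)
V(f) = -5 + 5*I*√5/2 (V(f) = (4 - 1*(-1))*(I*√5/2 - 1) = (4 + 1)*(-1 + I*√5/2) = 5*(-1 + I*√5/2) = -5 + 5*I*√5/2)
(V(-7) + (-117 - 1*(-38)))*356 = ((-5 + 5*I*√5/2) + (-117 - 1*(-38)))*356 = ((-5 + 5*I*√5/2) + (-117 + 38))*356 = ((-5 + 5*I*√5/2) - 79)*356 = (-84 + 5*I*√5/2)*356 = -29904 + 890*I*√5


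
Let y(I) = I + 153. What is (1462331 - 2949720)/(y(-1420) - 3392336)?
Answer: 1487389/3393603 ≈ 0.43829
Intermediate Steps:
y(I) = 153 + I
(1462331 - 2949720)/(y(-1420) - 3392336) = (1462331 - 2949720)/((153 - 1420) - 3392336) = -1487389/(-1267 - 3392336) = -1487389/(-3393603) = -1487389*(-1/3393603) = 1487389/3393603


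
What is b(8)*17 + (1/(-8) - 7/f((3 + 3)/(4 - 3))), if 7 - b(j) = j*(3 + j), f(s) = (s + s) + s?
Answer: -99181/72 ≈ -1377.5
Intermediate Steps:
f(s) = 3*s (f(s) = 2*s + s = 3*s)
b(j) = 7 - j*(3 + j)
b(8)*17 + (1/(-8) - 7/f((3 + 3)/(4 - 3))) = (7 - 1*8² - 3*8)*17 + (1/(-8) - 7*(4 - 3)/(3*(3 + 3))) = (7 - 1*64 - 24)*17 + (1*(-⅛) - 7/(3*(6/1))) = (7 - 64 - 24)*17 + (-⅛ - 7/(3*(6*1))) = -81*17 + (-⅛ - 7/(3*6)) = -1377 + (-⅛ - 7/18) = -1377 - 37/72 = -99181/72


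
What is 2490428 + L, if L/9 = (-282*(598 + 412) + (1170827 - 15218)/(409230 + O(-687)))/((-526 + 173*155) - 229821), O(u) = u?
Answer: 23009339451712643/9239063764 ≈ 2.4904e+6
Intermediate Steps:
L = 116360061651/9239063764 (L = 9*((-282*(598 + 412) + (1170827 - 15218)/(409230 - 687))/((-526 + 173*155) - 229821)) = 9*((-282*1010 + 1155609/408543)/((-526 + 26815) - 229821)) = 9*((-284820 + 1155609*(1/408543))/(26289 - 229821)) = 9*((-284820 + 385203/136181)/(-203532)) = 9*(-38786687217/136181*(-1/203532)) = 9*(12928895739/9239063764) = 116360061651/9239063764 ≈ 12.594)
2490428 + L = 2490428 + 116360061651/9239063764 = 23009339451712643/9239063764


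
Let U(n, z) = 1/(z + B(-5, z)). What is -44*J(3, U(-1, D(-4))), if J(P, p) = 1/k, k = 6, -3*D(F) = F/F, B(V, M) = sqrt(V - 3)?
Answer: -22/3 ≈ -7.3333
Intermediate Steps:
B(V, M) = sqrt(-3 + V)
D(F) = -1/3 (D(F) = -F/(3*F) = -1/3*1 = -1/3)
U(n, z) = 1/(z + 2*I*sqrt(2)) (U(n, z) = 1/(z + sqrt(-3 - 5)) = 1/(z + sqrt(-8)) = 1/(z + 2*I*sqrt(2)))
J(P, p) = 1/6
-44*J(3, U(-1, D(-4))) = -44*1/6 = -22/3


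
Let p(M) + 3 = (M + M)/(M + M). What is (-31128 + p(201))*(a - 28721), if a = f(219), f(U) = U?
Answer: 887267260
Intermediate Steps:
a = 219
p(M) = -2 (p(M) = -3 + (M + M)/(M + M) = -3 + (2*M)/((2*M)) = -3 + (2*M)*(1/(2*M)) = -3 + 1 = -2)
(-31128 + p(201))*(a - 28721) = (-31128 - 2)*(219 - 28721) = -31130*(-28502) = 887267260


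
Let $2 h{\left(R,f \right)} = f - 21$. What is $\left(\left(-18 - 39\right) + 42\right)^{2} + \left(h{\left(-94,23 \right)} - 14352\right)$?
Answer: $-14126$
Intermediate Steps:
$h{\left(R,f \right)} = - \frac{21}{2} + \frac{f}{2}$ ($h{\left(R,f \right)} = \frac{f - 21}{2} = \frac{-21 + f}{2} = - \frac{21}{2} + \frac{f}{2}$)
$\left(\left(-18 - 39\right) + 42\right)^{2} + \left(h{\left(-94,23 \right)} - 14352\right) = \left(\left(-18 - 39\right) + 42\right)^{2} + \left(\left(- \frac{21}{2} + \frac{1}{2} \cdot 23\right) - 14352\right) = \left(-57 + 42\right)^{2} + \left(\left(- \frac{21}{2} + \frac{23}{2}\right) - 14352\right) = \left(-15\right)^{2} + \left(1 - 14352\right) = 225 - 14351 = -14126$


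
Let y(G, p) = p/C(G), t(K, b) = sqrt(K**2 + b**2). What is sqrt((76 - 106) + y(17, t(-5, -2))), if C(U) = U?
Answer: sqrt(-8670 + 17*sqrt(29))/17 ≈ 5.4482*I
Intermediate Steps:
y(G, p) = p/G
sqrt((76 - 106) + y(17, t(-5, -2))) = sqrt((76 - 106) + sqrt((-5)**2 + (-2)**2)/17) = sqrt(-30 + sqrt(25 + 4)*(1/17)) = sqrt(-30 + sqrt(29)*(1/17)) = sqrt(-30 + sqrt(29)/17)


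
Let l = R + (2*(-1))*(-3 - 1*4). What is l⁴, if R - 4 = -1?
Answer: 83521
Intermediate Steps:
R = 3 (R = 4 - 1 = 3)
l = 17 (l = 3 + (2*(-1))*(-3 - 1*4) = 3 - 2*(-3 - 4) = 3 - 2*(-7) = 3 + 14 = 17)
l⁴ = 17⁴ = 83521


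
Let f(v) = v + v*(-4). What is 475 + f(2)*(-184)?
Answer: 1579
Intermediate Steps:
f(v) = -3*v (f(v) = v - 4*v = -3*v)
475 + f(2)*(-184) = 475 - 3*2*(-184) = 475 - 6*(-184) = 475 + 1104 = 1579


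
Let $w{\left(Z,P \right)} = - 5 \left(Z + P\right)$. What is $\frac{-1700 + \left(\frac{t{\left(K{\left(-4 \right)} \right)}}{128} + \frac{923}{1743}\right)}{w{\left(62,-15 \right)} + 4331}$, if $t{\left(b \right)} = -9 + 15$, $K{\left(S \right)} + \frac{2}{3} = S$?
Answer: $- \frac{189574099}{456916992} \approx -0.4149$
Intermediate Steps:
$K{\left(S \right)} = - \frac{2}{3} + S$
$t{\left(b \right)} = 6$
$w{\left(Z,P \right)} = - 5 P - 5 Z$ ($w{\left(Z,P \right)} = - 5 \left(P + Z\right) = - 5 P - 5 Z$)
$\frac{-1700 + \left(\frac{t{\left(K{\left(-4 \right)} \right)}}{128} + \frac{923}{1743}\right)}{w{\left(62,-15 \right)} + 4331} = \frac{-1700 + \left(\frac{6}{128} + \frac{923}{1743}\right)}{\left(\left(-5\right) \left(-15\right) - 310\right) + 4331} = \frac{-1700 + \left(6 \cdot \frac{1}{128} + 923 \cdot \frac{1}{1743}\right)}{\left(75 - 310\right) + 4331} = \frac{-1700 + \left(\frac{3}{64} + \frac{923}{1743}\right)}{-235 + 4331} = \frac{-1700 + \frac{64301}{111552}}{4096} = \left(- \frac{189574099}{111552}\right) \frac{1}{4096} = - \frac{189574099}{456916992}$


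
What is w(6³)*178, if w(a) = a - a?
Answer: 0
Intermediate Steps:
w(a) = 0
w(6³)*178 = 0*178 = 0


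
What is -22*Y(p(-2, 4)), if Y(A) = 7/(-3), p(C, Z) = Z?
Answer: 154/3 ≈ 51.333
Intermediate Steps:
Y(A) = -7/3 (Y(A) = 7*(-1/3) = -7/3)
-22*Y(p(-2, 4)) = -22*(-7/3) = 154/3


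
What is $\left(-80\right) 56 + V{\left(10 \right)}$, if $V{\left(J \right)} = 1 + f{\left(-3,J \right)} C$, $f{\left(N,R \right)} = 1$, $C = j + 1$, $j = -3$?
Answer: $-4481$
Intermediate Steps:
$C = -2$ ($C = -3 + 1 = -2$)
$V{\left(J \right)} = -1$ ($V{\left(J \right)} = 1 + 1 \left(-2\right) = 1 - 2 = -1$)
$\left(-80\right) 56 + V{\left(10 \right)} = \left(-80\right) 56 - 1 = -4480 - 1 = -4481$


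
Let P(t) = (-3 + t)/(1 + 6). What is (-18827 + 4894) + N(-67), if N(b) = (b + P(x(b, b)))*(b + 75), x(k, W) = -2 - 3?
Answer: -101347/7 ≈ -14478.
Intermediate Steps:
x(k, W) = -5
P(t) = -3/7 + t/7 (P(t) = (-3 + t)/7 = (-3 + t)*(1/7) = -3/7 + t/7)
N(b) = (75 + b)*(-8/7 + b) (N(b) = (b + (-3/7 + (1/7)*(-5)))*(b + 75) = (b + (-3/7 - 5/7))*(75 + b) = (b - 8/7)*(75 + b) = (-8/7 + b)*(75 + b) = (75 + b)*(-8/7 + b))
(-18827 + 4894) + N(-67) = (-18827 + 4894) + (-600/7 + (-67)**2 + (517/7)*(-67)) = -13933 + (-600/7 + 4489 - 34639/7) = -13933 - 3816/7 = -101347/7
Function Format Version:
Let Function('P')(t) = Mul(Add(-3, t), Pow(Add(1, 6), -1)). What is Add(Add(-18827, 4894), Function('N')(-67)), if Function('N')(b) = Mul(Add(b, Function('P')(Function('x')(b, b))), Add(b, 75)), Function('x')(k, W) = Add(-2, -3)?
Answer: Rational(-101347, 7) ≈ -14478.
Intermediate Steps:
Function('x')(k, W) = -5
Function('P')(t) = Add(Rational(-3, 7), Mul(Rational(1, 7), t)) (Function('P')(t) = Mul(Add(-3, t), Pow(7, -1)) = Mul(Add(-3, t), Rational(1, 7)) = Add(Rational(-3, 7), Mul(Rational(1, 7), t)))
Function('N')(b) = Mul(Add(75, b), Add(Rational(-8, 7), b)) (Function('N')(b) = Mul(Add(b, Add(Rational(-3, 7), Mul(Rational(1, 7), -5))), Add(b, 75)) = Mul(Add(b, Add(Rational(-3, 7), Rational(-5, 7))), Add(75, b)) = Mul(Add(b, Rational(-8, 7)), Add(75, b)) = Mul(Add(Rational(-8, 7), b), Add(75, b)) = Mul(Add(75, b), Add(Rational(-8, 7), b)))
Add(Add(-18827, 4894), Function('N')(-67)) = Add(Add(-18827, 4894), Add(Rational(-600, 7), Pow(-67, 2), Mul(Rational(517, 7), -67))) = Add(-13933, Add(Rational(-600, 7), 4489, Rational(-34639, 7))) = Add(-13933, Rational(-3816, 7)) = Rational(-101347, 7)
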